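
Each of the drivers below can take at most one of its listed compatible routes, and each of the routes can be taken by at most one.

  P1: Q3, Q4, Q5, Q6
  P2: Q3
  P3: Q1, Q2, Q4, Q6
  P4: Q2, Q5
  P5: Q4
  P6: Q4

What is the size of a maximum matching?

5

Unit-capacity flow: source→left, listed edges, right→sink; max matching = max flow.
Augmenting path P1→Q3 (+1); matched 1.
Augmenting path P3→Q1 (+1); matched 2.
Augmenting path P4→Q2 (+1); matched 3.
Augmenting path P5→Q4 (+1); matched 4.
Augmenting path P2→Q3→P1→Q5 (+1); matched 5.
No augmenting path remains; maximum matching = 5.
König certificate: {P1, P2, P3, P4, Q4} is a vertex cover of size 5 (every listed pair touches it), so no matching can be larger.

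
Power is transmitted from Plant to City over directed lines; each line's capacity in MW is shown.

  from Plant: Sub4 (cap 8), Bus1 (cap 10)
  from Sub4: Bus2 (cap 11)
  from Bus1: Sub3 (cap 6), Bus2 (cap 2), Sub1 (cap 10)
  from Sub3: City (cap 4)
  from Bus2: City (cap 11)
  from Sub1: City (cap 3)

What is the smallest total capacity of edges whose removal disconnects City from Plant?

Augment Plant→Sub4→Bus2→City: bottleneck 8, flow now 8.
Augment Plant→Bus1→Sub3→City: bottleneck 4, flow now 12.
Augment Plant→Bus1→Bus2→City: bottleneck 2, flow now 14.
Augment Plant→Bus1→Sub1→City: bottleneck 3, flow now 17.
No augmenting path remains; maximum flow = 17.
By max-flow min-cut, the minimum cut capacity equals the max flow.
In the residual graph, reachable from Plant: {Plant, Bus1, Sub3, Sub1}.
Min-cut edges: Plant→Sub4 (8), Bus1→Bus2 (2), Sub3→City (4), Sub1→City (3); capacity 8 + 2 + 4 + 3 = 17.

17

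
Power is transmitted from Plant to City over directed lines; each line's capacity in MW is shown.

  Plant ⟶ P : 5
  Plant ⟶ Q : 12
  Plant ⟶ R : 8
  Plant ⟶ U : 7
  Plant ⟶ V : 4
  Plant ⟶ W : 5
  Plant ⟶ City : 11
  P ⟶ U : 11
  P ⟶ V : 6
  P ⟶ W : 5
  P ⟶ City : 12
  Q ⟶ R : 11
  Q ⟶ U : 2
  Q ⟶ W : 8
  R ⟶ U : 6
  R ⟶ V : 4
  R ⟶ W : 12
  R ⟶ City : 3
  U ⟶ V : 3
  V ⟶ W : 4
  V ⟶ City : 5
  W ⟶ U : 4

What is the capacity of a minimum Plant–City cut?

Augment Plant→City: bottleneck 11, flow now 11.
Augment Plant→P→City: bottleneck 5, flow now 16.
Augment Plant→R→City: bottleneck 3, flow now 19.
Augment Plant→V→City: bottleneck 4, flow now 23.
Augment Plant→R→V→City: bottleneck 1, flow now 24.
No augmenting path remains; maximum flow = 24.
By max-flow min-cut, the minimum cut capacity equals the max flow.
In the residual graph, reachable from Plant: {Plant, Q, R, U, V, W}.
Min-cut edges: Plant→P (5), Plant→City (11), R→City (3), V→City (5); capacity 5 + 11 + 3 + 5 = 24.

24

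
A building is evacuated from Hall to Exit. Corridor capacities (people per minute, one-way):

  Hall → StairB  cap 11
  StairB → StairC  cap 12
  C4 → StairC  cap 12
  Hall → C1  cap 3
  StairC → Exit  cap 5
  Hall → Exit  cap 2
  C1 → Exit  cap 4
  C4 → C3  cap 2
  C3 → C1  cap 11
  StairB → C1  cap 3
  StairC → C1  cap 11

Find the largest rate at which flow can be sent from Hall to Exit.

Augment Hall→Exit: bottleneck 2, flow now 2.
Augment Hall→C1→Exit: bottleneck 3, flow now 5.
Augment Hall→StairB→StairC→Exit: bottleneck 5, flow now 10.
Augment Hall→StairB→C1→Exit: bottleneck 1, flow now 11.
No augmenting path remains; maximum flow = 11.
In the residual graph, reachable from Hall: {Hall, StairB, StairC, C1}.
Min-cut edges: Hall→Exit (2), StairC→Exit (5), C1→Exit (4); capacity 2 + 5 + 4 = 11.
This cut is saturated, so no flow can exceed 11.

11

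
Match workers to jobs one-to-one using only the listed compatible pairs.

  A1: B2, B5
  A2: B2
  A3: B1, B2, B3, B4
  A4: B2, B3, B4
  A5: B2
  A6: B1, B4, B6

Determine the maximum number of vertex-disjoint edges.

Unit-capacity flow: source→left, listed edges, right→sink; max matching = max flow.
Augmenting path A1→B2 (+1); matched 1.
Augmenting path A3→B1 (+1); matched 2.
Augmenting path A4→B3 (+1); matched 3.
Augmenting path A6→B4 (+1); matched 4.
Augmenting path A2→B2→A1→B5 (+1); matched 5.
No augmenting path remains; maximum matching = 5.
König certificate: {A1, A3, A4, A6, B2} is a vertex cover of size 5 (every listed pair touches it), so no matching can be larger.

5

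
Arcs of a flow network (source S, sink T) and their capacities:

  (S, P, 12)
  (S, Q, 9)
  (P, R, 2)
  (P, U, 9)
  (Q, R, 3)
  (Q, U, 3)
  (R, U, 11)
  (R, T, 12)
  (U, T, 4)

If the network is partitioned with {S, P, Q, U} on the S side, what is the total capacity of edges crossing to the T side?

Edges leaving {S, P, Q, U}: P→R (2), Q→R (3), U→T (4).
Cut capacity = 2 + 3 + 4 = 9.

9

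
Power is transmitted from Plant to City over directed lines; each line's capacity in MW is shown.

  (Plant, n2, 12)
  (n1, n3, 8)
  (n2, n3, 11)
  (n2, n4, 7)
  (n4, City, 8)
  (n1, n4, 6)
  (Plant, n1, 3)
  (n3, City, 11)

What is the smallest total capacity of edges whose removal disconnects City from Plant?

Augment Plant→n1→n3→City: bottleneck 3, flow now 3.
Augment Plant→n2→n3→City: bottleneck 8, flow now 11.
Augment Plant→n2→n4→City: bottleneck 4, flow now 15.
No augmenting path remains; maximum flow = 15.
By max-flow min-cut, the minimum cut capacity equals the max flow.
In the residual graph, reachable from Plant: {Plant}.
Min-cut edges: Plant→n1 (3), Plant→n2 (12); capacity 3 + 12 = 15.

15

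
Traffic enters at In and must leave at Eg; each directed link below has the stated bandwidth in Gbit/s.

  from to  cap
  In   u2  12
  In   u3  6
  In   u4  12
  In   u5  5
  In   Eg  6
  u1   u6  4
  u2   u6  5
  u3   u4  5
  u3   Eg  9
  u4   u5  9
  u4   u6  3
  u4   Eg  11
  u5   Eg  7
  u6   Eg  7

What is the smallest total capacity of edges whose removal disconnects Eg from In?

Augment In→Eg: bottleneck 6, flow now 6.
Augment In→u3→Eg: bottleneck 6, flow now 12.
Augment In→u4→Eg: bottleneck 11, flow now 23.
Augment In→u5→Eg: bottleneck 5, flow now 28.
Augment In→u2→u6→Eg: bottleneck 5, flow now 33.
Augment In→u4→u5→Eg: bottleneck 1, flow now 34.
No augmenting path remains; maximum flow = 34.
By max-flow min-cut, the minimum cut capacity equals the max flow.
In the residual graph, reachable from In: {In, u2}.
Min-cut edges: In→u3 (6), In→u4 (12), In→u5 (5), In→Eg (6), u2→u6 (5); capacity 6 + 12 + 5 + 6 + 5 = 34.

34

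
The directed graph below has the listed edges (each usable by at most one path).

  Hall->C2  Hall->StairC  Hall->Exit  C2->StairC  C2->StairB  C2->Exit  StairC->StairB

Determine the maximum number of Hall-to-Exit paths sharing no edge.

Assign every edge capacity 1; by Menger, the answer equals the max flow.
Path Hall→Exit (+1); total 1.
Path Hall→C2→Exit (+1); total 2.
No residual Hall→Exit path; max flow = 2.
Certifying cut of size 2: {Hall→C2, Hall→Exit}.

2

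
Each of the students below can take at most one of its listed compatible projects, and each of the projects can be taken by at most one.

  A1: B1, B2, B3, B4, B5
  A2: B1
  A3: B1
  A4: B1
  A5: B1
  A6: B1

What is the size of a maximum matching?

2

Unit-capacity flow: source→left, listed edges, right→sink; max matching = max flow.
Augmenting path A1→B1 (+1); matched 1.
Augmenting path A2→B1→A1→B2 (+1); matched 2.
No augmenting path remains; maximum matching = 2.
König certificate: {A1, B1} is a vertex cover of size 2 (every listed pair touches it), so no matching can be larger.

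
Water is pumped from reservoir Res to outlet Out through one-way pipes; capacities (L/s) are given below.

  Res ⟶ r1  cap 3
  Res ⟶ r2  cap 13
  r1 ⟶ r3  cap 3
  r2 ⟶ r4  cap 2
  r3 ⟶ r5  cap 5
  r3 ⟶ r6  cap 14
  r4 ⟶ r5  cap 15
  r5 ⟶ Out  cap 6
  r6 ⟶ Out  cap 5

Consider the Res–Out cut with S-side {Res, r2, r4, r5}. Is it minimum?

No — its capacity is 9, but the minimum cut has capacity 5.

Given cut capacity: 3 + 6 = 9.
Augment Res→r1→r3→r5→Out: bottleneck 3, flow now 3.
Augment Res→r2→r4→r5→Out: bottleneck 2, flow now 5.
No augmenting path remains; maximum flow = 5.
In the residual graph, reachable from Res: {Res, r2}.
Min-cut edges: Res→r1 (3), r2→r4 (2); capacity 3 + 2 = 5.
Cut capacity 9 exceeds the max flow 5, so it is not minimum.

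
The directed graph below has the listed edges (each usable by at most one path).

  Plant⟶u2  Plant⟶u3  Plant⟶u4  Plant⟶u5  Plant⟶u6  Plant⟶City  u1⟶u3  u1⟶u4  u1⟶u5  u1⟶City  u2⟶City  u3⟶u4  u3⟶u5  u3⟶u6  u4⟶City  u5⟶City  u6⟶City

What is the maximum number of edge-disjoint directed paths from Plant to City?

5

Assign every edge capacity 1; by Menger, the answer equals the max flow.
Path Plant→City (+1); total 1.
Path Plant→u2→City (+1); total 2.
Path Plant→u4→City (+1); total 3.
Path Plant→u5→City (+1); total 4.
Path Plant→u6→City (+1); total 5.
No residual Plant→City path; max flow = 5.
Certifying cut of size 5: {Plant→City, Plant→u2, u4→City, u5→City, u6→City}.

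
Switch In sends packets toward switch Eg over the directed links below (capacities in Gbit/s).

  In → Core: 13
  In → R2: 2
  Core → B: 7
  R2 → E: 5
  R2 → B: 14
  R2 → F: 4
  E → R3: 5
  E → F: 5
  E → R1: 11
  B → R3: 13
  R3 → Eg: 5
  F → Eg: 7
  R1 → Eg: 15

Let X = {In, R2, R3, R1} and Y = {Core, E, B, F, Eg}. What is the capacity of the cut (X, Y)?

Edges leaving {In, R2, R3, R1}: In→Core (13), R2→E (5), R2→B (14), R2→F (4), R3→Eg (5), R1→Eg (15).
Cut capacity = 13 + 5 + 14 + 4 + 5 + 15 = 56.

56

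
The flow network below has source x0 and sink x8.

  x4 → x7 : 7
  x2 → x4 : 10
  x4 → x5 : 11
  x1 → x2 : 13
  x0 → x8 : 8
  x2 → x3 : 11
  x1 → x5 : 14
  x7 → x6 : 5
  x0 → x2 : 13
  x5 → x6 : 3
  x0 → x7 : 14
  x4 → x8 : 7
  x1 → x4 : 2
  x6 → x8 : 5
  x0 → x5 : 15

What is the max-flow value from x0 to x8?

20

Augment x0→x8: bottleneck 8, flow now 8.
Augment x0→x2→x4→x8: bottleneck 7, flow now 15.
Augment x0→x5→x6→x8: bottleneck 3, flow now 18.
Augment x0→x7→x6→x8: bottleneck 2, flow now 20.
No augmenting path remains; maximum flow = 20.
In the residual graph, reachable from x0: {x0, x2, x3, x4, x5, x6, x7}.
Min-cut edges: x0→x8 (8), x4→x8 (7), x6→x8 (5); capacity 8 + 7 + 5 = 20.
This cut is saturated, so no flow can exceed 20.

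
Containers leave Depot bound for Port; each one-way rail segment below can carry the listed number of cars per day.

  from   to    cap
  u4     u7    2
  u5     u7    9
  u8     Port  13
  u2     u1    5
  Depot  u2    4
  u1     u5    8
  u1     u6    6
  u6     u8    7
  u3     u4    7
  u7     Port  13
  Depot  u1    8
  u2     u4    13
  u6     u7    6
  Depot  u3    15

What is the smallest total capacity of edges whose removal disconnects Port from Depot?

14

Augment Depot→u1→u5→u7→Port: bottleneck 8, flow now 8.
Augment Depot→u2→u4→u7→Port: bottleneck 2, flow now 10.
Augment Depot→u2→u1→u6→u7→Port: bottleneck 2, flow now 12.
Augment Depot→u3→u4→u2→u1→u6→u7→Port: bottleneck 1, flow now 13. (uses reverse residual edge)
Augment Depot→u3→u4→u2→u1→u6→u8→Port: bottleneck 1, flow now 14. (uses reverse residual edge)
No augmenting path remains; maximum flow = 14.
By max-flow min-cut, the minimum cut capacity equals the max flow.
In the residual graph, reachable from Depot: {Depot, u3, u4}.
Min-cut edges: Depot→u1 (8), Depot→u2 (4), u4→u7 (2); capacity 8 + 4 + 2 = 14.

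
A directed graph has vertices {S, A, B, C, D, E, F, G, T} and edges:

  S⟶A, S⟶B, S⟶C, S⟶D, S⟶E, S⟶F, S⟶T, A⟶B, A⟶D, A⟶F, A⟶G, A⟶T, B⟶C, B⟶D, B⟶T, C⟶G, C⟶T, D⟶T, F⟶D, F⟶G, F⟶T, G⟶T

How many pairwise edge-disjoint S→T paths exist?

6

Assign every edge capacity 1; by Menger, the answer equals the max flow.
Path S→T (+1); total 1.
Path S→A→T (+1); total 2.
Path S→B→T (+1); total 3.
Path S→C→T (+1); total 4.
Path S→D→T (+1); total 5.
Path S→F→T (+1); total 6.
No residual S→T path; max flow = 6.
Certifying cut of size 6: {S→A, S→B, S→C, S→D, S→F, S→T}.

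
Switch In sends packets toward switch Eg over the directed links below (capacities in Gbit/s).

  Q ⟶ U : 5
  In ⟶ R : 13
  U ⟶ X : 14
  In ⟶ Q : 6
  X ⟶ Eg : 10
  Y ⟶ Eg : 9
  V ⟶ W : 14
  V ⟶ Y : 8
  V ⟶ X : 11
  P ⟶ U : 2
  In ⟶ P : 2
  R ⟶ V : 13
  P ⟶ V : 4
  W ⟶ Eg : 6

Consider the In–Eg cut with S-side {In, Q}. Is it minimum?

Given cut capacity: 2 + 13 + 5 = 20.
Augment In→P→U→X→Eg: bottleneck 2, flow now 2.
Augment In→Q→U→X→Eg: bottleneck 5, flow now 7.
Augment In→R→V→W→Eg: bottleneck 6, flow now 13.
Augment In→R→V→X→Eg: bottleneck 3, flow now 16.
Augment In→R→V→Y→Eg: bottleneck 4, flow now 20.
No augmenting path remains; maximum flow = 20.
Cut capacity 20 equals the max flow, so it is a minimum cut.

Yes — it is a minimum cut (capacity 20).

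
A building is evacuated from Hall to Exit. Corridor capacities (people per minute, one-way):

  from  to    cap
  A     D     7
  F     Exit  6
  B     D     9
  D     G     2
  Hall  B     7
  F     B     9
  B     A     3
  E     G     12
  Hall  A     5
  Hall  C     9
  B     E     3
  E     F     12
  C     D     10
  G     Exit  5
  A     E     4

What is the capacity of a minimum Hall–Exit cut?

Augment Hall→A→D→G→Exit: bottleneck 2, flow now 2.
Augment Hall→A→E→F→Exit: bottleneck 3, flow now 5.
Augment Hall→B→E→F→Exit: bottleneck 3, flow now 8.
Augment Hall→B→A→E→G→Exit: bottleneck 1, flow now 9.
No augmenting path remains; maximum flow = 9.
By max-flow min-cut, the minimum cut capacity equals the max flow.
In the residual graph, reachable from Hall: {Hall, A, B, C, D}.
Min-cut edges: A→E (4), B→E (3), D→G (2); capacity 4 + 3 + 2 = 9.

9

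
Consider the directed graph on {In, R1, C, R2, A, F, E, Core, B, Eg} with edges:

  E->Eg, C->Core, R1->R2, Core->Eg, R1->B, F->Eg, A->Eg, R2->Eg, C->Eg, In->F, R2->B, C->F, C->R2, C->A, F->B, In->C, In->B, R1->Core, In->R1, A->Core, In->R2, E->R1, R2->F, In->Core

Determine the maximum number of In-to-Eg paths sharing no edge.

Assign every edge capacity 1; by Menger, the answer equals the max flow.
Path In→C→Eg (+1); total 1.
Path In→R2→Eg (+1); total 2.
Path In→F→Eg (+1); total 3.
Path In→Core→Eg (+1); total 4.
No residual In→Eg path; max flow = 4.
Certifying cut of size 4: {Core→Eg, F→Eg, In→C, R2→Eg}.

4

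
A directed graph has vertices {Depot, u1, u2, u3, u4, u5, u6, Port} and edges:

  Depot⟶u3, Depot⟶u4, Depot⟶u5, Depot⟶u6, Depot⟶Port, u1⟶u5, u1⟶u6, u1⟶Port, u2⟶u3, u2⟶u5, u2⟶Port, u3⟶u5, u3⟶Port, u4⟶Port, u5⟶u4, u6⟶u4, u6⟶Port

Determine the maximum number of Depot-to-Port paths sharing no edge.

4

Assign every edge capacity 1; by Menger, the answer equals the max flow.
Path Depot→Port (+1); total 1.
Path Depot→u3→Port (+1); total 2.
Path Depot→u4→Port (+1); total 3.
Path Depot→u6→Port (+1); total 4.
No residual Depot→Port path; max flow = 4.
Certifying cut of size 4: {Depot→Port, Depot→u3, Depot→u6, u4→Port}.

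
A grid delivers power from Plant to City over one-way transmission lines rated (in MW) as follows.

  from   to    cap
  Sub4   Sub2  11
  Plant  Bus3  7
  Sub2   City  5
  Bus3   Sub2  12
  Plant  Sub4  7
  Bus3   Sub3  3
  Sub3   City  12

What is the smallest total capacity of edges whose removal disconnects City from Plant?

Augment Plant→Bus3→Sub2→City: bottleneck 5, flow now 5.
Augment Plant→Bus3→Sub3→City: bottleneck 2, flow now 7.
Augment Plant→Sub4→Sub2→Bus3→Sub3→City: bottleneck 1, flow now 8. (uses reverse residual edge)
No augmenting path remains; maximum flow = 8.
By max-flow min-cut, the minimum cut capacity equals the max flow.
In the residual graph, reachable from Plant: {Plant, Bus3, Sub4, Sub2}.
Min-cut edges: Bus3→Sub3 (3), Sub2→City (5); capacity 3 + 5 = 8.

8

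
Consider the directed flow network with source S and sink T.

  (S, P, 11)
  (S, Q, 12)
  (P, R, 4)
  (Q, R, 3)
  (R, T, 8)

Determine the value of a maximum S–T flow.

Augment S→P→R→T: bottleneck 4, flow now 4.
Augment S→Q→R→T: bottleneck 3, flow now 7.
No augmenting path remains; maximum flow = 7.
In the residual graph, reachable from S: {S, P, Q}.
Min-cut edges: P→R (4), Q→R (3); capacity 4 + 3 = 7.
This cut is saturated, so no flow can exceed 7.

7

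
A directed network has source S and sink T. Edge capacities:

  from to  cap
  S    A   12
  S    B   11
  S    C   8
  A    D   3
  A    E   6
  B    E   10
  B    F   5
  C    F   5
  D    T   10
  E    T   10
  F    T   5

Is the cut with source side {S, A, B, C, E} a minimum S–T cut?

Given cut capacity: 3 + 5 + 5 + 10 = 23.
Augment S→A→D→T: bottleneck 3, flow now 3.
Augment S→A→E→T: bottleneck 6, flow now 9.
Augment S→B→E→T: bottleneck 4, flow now 13.
Augment S→B→F→T: bottleneck 5, flow now 18.
No augmenting path remains; maximum flow = 18.
In the residual graph, reachable from S: {S, A, B, C, E, F}.
Min-cut edges: A→D (3), E→T (10), F→T (5); capacity 3 + 10 + 5 = 18.
Cut capacity 23 exceeds the max flow 18, so it is not minimum.

No — its capacity is 23, but the minimum cut has capacity 18.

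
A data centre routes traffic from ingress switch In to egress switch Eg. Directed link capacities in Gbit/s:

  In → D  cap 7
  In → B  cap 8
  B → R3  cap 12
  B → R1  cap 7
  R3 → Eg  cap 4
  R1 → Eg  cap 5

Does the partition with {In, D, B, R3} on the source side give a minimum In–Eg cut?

Given cut capacity: 7 + 4 = 11.
Augment In→B→R3→Eg: bottleneck 4, flow now 4.
Augment In→B→R1→Eg: bottleneck 4, flow now 8.
No augmenting path remains; maximum flow = 8.
In the residual graph, reachable from In: {In, D}.
Min-cut edges: In→B (8); capacity 8 = 8.
Cut capacity 11 exceeds the max flow 8, so it is not minimum.

No — its capacity is 11, but the minimum cut has capacity 8.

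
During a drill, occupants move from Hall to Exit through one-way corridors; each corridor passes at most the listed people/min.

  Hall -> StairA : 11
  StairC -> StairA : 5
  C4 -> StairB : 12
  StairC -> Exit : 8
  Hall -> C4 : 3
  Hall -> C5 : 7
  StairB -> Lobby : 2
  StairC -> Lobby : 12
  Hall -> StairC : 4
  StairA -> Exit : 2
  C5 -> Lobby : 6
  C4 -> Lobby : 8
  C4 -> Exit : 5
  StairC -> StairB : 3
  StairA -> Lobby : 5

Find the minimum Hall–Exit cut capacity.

Augment Hall→StairC→Exit: bottleneck 4, flow now 4.
Augment Hall→C4→Exit: bottleneck 3, flow now 7.
Augment Hall→StairA→Exit: bottleneck 2, flow now 9.
No augmenting path remains; maximum flow = 9.
By max-flow min-cut, the minimum cut capacity equals the max flow.
In the residual graph, reachable from Hall: {Hall, StairA, C5, Lobby}.
Min-cut edges: Hall→StairC (4), Hall→C4 (3), StairA→Exit (2); capacity 4 + 3 + 2 = 9.

9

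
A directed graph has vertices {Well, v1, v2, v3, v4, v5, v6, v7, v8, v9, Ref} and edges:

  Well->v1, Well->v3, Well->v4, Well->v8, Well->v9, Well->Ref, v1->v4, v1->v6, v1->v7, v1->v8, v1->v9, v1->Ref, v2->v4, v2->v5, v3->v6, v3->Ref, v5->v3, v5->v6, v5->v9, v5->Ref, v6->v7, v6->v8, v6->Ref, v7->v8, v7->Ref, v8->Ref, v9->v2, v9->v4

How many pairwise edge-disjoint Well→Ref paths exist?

Assign every edge capacity 1; by Menger, the answer equals the max flow.
Path Well→Ref (+1); total 1.
Path Well→v1→Ref (+1); total 2.
Path Well→v3→Ref (+1); total 3.
Path Well→v8→Ref (+1); total 4.
Path Well→v9→v2→v5→Ref (+1); total 5.
No residual Well→Ref path; max flow = 5.
Certifying cut of size 5: {Well→Ref, Well→v1, Well→v3, Well→v8, Well→v9}.

5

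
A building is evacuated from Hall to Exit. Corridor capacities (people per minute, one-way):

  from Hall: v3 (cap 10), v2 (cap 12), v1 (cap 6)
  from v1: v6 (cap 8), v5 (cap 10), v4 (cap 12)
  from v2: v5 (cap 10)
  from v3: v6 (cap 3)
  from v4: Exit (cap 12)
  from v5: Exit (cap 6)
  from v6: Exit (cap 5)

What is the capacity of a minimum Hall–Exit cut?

Augment Hall→v1→v4→Exit: bottleneck 6, flow now 6.
Augment Hall→v2→v5→Exit: bottleneck 6, flow now 12.
Augment Hall→v3→v6→Exit: bottleneck 3, flow now 15.
No augmenting path remains; maximum flow = 15.
By max-flow min-cut, the minimum cut capacity equals the max flow.
In the residual graph, reachable from Hall: {Hall, v2, v3, v5}.
Min-cut edges: Hall→v1 (6), v3→v6 (3), v5→Exit (6); capacity 6 + 3 + 6 = 15.

15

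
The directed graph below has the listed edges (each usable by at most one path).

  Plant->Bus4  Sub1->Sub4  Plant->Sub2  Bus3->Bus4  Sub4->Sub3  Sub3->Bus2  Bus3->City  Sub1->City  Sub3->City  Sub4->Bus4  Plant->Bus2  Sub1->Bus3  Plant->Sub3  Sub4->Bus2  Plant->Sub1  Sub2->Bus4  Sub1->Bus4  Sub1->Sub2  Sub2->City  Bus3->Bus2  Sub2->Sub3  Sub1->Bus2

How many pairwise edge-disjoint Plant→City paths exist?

Assign every edge capacity 1; by Menger, the answer equals the max flow.
Path Plant→Sub1→City (+1); total 1.
Path Plant→Sub2→City (+1); total 2.
Path Plant→Sub3→City (+1); total 3.
No residual Plant→City path; max flow = 3.
Certifying cut of size 3: {Plant→Sub1, Plant→Sub2, Plant→Sub3}.

3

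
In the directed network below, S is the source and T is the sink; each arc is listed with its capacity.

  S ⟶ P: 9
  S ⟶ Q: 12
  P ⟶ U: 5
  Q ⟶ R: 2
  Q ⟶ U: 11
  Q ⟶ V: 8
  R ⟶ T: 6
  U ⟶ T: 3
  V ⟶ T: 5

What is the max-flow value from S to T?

10

Augment S→P→U→T: bottleneck 3, flow now 3.
Augment S→Q→R→T: bottleneck 2, flow now 5.
Augment S→Q→V→T: bottleneck 5, flow now 10.
No augmenting path remains; maximum flow = 10.
In the residual graph, reachable from S: {S, P, Q, U, V}.
Min-cut edges: Q→R (2), U→T (3), V→T (5); capacity 2 + 3 + 5 = 10.
This cut is saturated, so no flow can exceed 10.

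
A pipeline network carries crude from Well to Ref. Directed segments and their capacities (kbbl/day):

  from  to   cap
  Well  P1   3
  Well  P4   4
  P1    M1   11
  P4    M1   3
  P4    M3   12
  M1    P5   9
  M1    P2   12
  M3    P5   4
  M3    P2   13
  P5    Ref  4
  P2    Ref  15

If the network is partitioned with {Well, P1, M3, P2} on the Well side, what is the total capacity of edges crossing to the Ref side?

Edges leaving {Well, P1, M3, P2}: Well→P4 (4), P1→M1 (11), M3→P5 (4), P2→Ref (15).
Cut capacity = 4 + 11 + 4 + 15 = 34.

34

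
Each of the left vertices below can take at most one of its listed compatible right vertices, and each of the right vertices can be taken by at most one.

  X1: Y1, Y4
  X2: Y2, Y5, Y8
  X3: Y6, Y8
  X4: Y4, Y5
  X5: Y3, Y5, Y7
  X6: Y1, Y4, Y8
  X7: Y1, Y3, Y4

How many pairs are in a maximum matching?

Unit-capacity flow: source→left, listed edges, right→sink; max matching = max flow.
Augmenting path X1→Y1 (+1); matched 1.
Augmenting path X2→Y2 (+1); matched 2.
Augmenting path X3→Y6 (+1); matched 3.
Augmenting path X4→Y4 (+1); matched 4.
Augmenting path X5→Y3 (+1); matched 5.
Augmenting path X6→Y8 (+1); matched 6.
Augmenting path X7→Y3→X5→Y5 (+1); matched 7.
No augmenting path remains; maximum matching = 7.
König certificate: {X1, X2, X3, X4, X5, X6, X7} is a vertex cover of size 7 (every listed pair touches it), so no matching can be larger.

7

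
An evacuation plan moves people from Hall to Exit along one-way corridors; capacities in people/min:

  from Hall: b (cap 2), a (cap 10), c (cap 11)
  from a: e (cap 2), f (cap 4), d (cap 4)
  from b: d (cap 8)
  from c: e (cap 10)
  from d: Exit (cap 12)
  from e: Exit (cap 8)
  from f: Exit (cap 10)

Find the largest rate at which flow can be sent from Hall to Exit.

Augment Hall→a→d→Exit: bottleneck 4, flow now 4.
Augment Hall→a→e→Exit: bottleneck 2, flow now 6.
Augment Hall→a→f→Exit: bottleneck 4, flow now 10.
Augment Hall→b→d→Exit: bottleneck 2, flow now 12.
Augment Hall→c→e→Exit: bottleneck 6, flow now 18.
No augmenting path remains; maximum flow = 18.
In the residual graph, reachable from Hall: {Hall, a, c, e}.
Min-cut edges: Hall→b (2), a→d (4), a→f (4), e→Exit (8); capacity 2 + 4 + 4 + 8 = 18.
This cut is saturated, so no flow can exceed 18.

18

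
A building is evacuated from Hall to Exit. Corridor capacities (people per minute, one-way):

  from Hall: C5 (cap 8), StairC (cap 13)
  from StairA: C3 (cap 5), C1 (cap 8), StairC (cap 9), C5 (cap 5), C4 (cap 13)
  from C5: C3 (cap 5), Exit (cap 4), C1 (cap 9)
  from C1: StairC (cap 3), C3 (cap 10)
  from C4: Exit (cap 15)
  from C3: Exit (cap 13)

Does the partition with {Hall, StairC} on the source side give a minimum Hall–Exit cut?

Given cut capacity: 8 = 8.
Augment Hall→C5→Exit: bottleneck 4, flow now 4.
Augment Hall→C5→C3→Exit: bottleneck 4, flow now 8.
No augmenting path remains; maximum flow = 8.
Cut capacity 8 equals the max flow, so it is a minimum cut.

Yes — it is a minimum cut (capacity 8).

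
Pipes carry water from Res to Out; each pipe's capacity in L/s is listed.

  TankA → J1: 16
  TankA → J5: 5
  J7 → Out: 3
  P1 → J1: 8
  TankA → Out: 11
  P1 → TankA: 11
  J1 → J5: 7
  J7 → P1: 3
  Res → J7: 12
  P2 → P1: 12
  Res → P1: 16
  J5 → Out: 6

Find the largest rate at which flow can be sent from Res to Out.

Augment Res→J7→Out: bottleneck 3, flow now 3.
Augment Res→P1→TankA→Out: bottleneck 11, flow now 14.
Augment Res→P1→J1→J5→Out: bottleneck 5, flow now 19.
Augment Res→J7→P1→J1→J5→Out: bottleneck 1, flow now 20.
No augmenting path remains; maximum flow = 20.
In the residual graph, reachable from Res: {Res, J7, P1, J1, J5}.
Min-cut edges: J7→Out (3), P1→TankA (11), J5→Out (6); capacity 3 + 11 + 6 = 20.
This cut is saturated, so no flow can exceed 20.

20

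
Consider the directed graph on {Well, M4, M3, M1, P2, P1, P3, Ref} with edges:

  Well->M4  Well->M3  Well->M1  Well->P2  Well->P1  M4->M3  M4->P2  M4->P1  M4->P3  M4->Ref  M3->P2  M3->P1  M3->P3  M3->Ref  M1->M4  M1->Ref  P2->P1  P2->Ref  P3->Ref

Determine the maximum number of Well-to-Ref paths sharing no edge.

4

Assign every edge capacity 1; by Menger, the answer equals the max flow.
Path Well→M4→Ref (+1); total 1.
Path Well→M3→Ref (+1); total 2.
Path Well→M1→Ref (+1); total 3.
Path Well→P2→Ref (+1); total 4.
No residual Well→Ref path; max flow = 4.
Certifying cut of size 4: {Well→M1, Well→M3, Well→M4, Well→P2}.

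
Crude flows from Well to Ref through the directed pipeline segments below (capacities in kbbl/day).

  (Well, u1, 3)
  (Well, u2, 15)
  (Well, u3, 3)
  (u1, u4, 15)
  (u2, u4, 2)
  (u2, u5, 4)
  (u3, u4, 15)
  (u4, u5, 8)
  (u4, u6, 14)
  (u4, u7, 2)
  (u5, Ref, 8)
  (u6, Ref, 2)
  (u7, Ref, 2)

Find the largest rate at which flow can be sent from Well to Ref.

Augment Well→u2→u5→Ref: bottleneck 4, flow now 4.
Augment Well→u1→u4→u5→Ref: bottleneck 3, flow now 7.
Augment Well→u2→u4→u5→Ref: bottleneck 1, flow now 8.
Augment Well→u2→u4→u6→Ref: bottleneck 1, flow now 9.
Augment Well→u3→u4→u6→Ref: bottleneck 1, flow now 10.
Augment Well→u3→u4→u7→Ref: bottleneck 2, flow now 12.
No augmenting path remains; maximum flow = 12.
In the residual graph, reachable from Well: {Well, u2}.
Min-cut edges: Well→u1 (3), Well→u3 (3), u2→u4 (2), u2→u5 (4); capacity 3 + 3 + 2 + 4 = 12.
This cut is saturated, so no flow can exceed 12.

12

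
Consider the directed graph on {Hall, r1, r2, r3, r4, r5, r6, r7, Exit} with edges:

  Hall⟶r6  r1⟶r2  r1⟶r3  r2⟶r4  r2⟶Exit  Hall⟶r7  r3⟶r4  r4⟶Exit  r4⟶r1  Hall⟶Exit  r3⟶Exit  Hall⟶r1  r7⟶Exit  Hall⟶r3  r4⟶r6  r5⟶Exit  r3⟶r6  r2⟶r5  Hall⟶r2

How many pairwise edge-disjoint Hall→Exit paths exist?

5

Assign every edge capacity 1; by Menger, the answer equals the max flow.
Path Hall→Exit (+1); total 1.
Path Hall→r2→Exit (+1); total 2.
Path Hall→r3→Exit (+1); total 3.
Path Hall→r7→Exit (+1); total 4.
Path Hall→r1→r2→r4→Exit (+1); total 5.
No residual Hall→Exit path; max flow = 5.
Certifying cut of size 5: {Hall→Exit, Hall→r1, Hall→r2, Hall→r3, Hall→r7}.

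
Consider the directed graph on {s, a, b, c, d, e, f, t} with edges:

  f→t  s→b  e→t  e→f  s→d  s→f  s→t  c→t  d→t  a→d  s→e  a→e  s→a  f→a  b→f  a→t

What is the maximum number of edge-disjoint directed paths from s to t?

5

Assign every edge capacity 1; by Menger, the answer equals the max flow.
Path s→t (+1); total 1.
Path s→a→t (+1); total 2.
Path s→d→t (+1); total 3.
Path s→e→t (+1); total 4.
Path s→f→t (+1); total 5.
No residual s→t path; max flow = 5.
Certifying cut of size 5: {a→t, d→t, e→t, f→t, s→t}.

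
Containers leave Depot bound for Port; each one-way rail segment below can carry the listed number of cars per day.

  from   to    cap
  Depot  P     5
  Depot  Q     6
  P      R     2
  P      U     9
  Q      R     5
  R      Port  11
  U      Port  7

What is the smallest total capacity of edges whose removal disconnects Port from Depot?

Augment Depot→P→R→Port: bottleneck 2, flow now 2.
Augment Depot→P→U→Port: bottleneck 3, flow now 5.
Augment Depot→Q→R→Port: bottleneck 5, flow now 10.
No augmenting path remains; maximum flow = 10.
By max-flow min-cut, the minimum cut capacity equals the max flow.
In the residual graph, reachable from Depot: {Depot, Q}.
Min-cut edges: Depot→P (5), Q→R (5); capacity 5 + 5 = 10.

10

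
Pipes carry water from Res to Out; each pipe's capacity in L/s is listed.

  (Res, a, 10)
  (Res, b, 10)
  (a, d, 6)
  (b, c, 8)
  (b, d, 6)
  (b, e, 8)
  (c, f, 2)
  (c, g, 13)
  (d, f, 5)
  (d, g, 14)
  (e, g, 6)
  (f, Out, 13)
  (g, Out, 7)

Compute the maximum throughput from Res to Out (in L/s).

14

Augment Res→a→d→f→Out: bottleneck 5, flow now 5.
Augment Res→a→d→g→Out: bottleneck 1, flow now 6.
Augment Res→b→c→f→Out: bottleneck 2, flow now 8.
Augment Res→b→c→g→Out: bottleneck 6, flow now 14.
No augmenting path remains; maximum flow = 14.
In the residual graph, reachable from Res: {Res, a, b, c, d, e, g}.
Min-cut edges: c→f (2), d→f (5), g→Out (7); capacity 2 + 5 + 7 = 14.
This cut is saturated, so no flow can exceed 14.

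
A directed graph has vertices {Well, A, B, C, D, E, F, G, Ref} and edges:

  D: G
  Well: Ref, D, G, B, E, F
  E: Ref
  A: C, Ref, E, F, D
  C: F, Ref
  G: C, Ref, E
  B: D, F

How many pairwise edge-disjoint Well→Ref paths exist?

Assign every edge capacity 1; by Menger, the answer equals the max flow.
Path Well→Ref (+1); total 1.
Path Well→E→Ref (+1); total 2.
Path Well→G→Ref (+1); total 3.
Path Well→D→G→C→Ref (+1); total 4.
No residual Well→Ref path; max flow = 4.
Certifying cut of size 4: {D→G, Well→E, Well→G, Well→Ref}.

4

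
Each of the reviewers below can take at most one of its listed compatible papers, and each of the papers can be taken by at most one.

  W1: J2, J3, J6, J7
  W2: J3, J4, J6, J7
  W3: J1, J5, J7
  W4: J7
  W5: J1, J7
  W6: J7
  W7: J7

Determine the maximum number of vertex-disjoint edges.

Unit-capacity flow: source→left, listed edges, right→sink; max matching = max flow.
Augmenting path W1→J2 (+1); matched 1.
Augmenting path W2→J3 (+1); matched 2.
Augmenting path W3→J1 (+1); matched 3.
Augmenting path W4→J7 (+1); matched 4.
Augmenting path W5→J1→W3→J5 (+1); matched 5.
No augmenting path remains; maximum matching = 5.
König certificate: {W1, W2, W3, W5, J7} is a vertex cover of size 5 (every listed pair touches it), so no matching can be larger.

5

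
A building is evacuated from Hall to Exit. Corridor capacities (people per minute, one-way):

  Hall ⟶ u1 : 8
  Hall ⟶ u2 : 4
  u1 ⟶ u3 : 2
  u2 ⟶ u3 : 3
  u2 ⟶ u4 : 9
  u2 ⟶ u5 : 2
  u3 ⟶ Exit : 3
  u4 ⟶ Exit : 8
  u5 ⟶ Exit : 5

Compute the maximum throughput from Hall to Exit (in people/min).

6

Augment Hall→u1→u3→Exit: bottleneck 2, flow now 2.
Augment Hall→u2→u3→Exit: bottleneck 1, flow now 3.
Augment Hall→u2→u4→Exit: bottleneck 3, flow now 6.
No augmenting path remains; maximum flow = 6.
In the residual graph, reachable from Hall: {Hall, u1}.
Min-cut edges: Hall→u2 (4), u1→u3 (2); capacity 4 + 2 = 6.
This cut is saturated, so no flow can exceed 6.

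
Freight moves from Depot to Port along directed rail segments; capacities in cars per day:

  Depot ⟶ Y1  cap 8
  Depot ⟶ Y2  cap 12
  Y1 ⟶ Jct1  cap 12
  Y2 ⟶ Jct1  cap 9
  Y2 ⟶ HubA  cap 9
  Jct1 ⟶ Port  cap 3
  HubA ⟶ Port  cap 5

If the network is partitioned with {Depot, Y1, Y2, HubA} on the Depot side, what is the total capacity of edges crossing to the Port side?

26

Edges leaving {Depot, Y1, Y2, HubA}: Y1→Jct1 (12), Y2→Jct1 (9), HubA→Port (5).
Cut capacity = 12 + 9 + 5 = 26.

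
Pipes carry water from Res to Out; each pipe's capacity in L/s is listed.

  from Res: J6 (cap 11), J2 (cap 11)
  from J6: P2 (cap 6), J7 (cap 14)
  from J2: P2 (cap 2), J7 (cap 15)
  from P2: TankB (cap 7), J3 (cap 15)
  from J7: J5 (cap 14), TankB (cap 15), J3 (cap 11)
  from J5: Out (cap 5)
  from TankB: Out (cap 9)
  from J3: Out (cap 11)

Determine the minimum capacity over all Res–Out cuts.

Augment Res→J6→P2→TankB→Out: bottleneck 6, flow now 6.
Augment Res→J6→J7→J5→Out: bottleneck 5, flow now 11.
Augment Res→J2→P2→TankB→Out: bottleneck 1, flow now 12.
Augment Res→J2→P2→J3→Out: bottleneck 1, flow now 13.
Augment Res→J2→J7→TankB→Out: bottleneck 2, flow now 15.
Augment Res→J2→J7→J3→Out: bottleneck 7, flow now 22.
No augmenting path remains; maximum flow = 22.
By max-flow min-cut, the minimum cut capacity equals the max flow.
In the residual graph, reachable from Res: {Res}.
Min-cut edges: Res→J6 (11), Res→J2 (11); capacity 11 + 11 = 22.

22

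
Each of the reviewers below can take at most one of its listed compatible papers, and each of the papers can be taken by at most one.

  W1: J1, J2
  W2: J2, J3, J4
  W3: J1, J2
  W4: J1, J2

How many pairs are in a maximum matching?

Unit-capacity flow: source→left, listed edges, right→sink; max matching = max flow.
Augmenting path W1→J1 (+1); matched 1.
Augmenting path W2→J2 (+1); matched 2.
Augmenting path W3→J2→W2→J3 (+1); matched 3.
No augmenting path remains; maximum matching = 3.
König certificate: {W2, J1, J2} is a vertex cover of size 3 (every listed pair touches it), so no matching can be larger.

3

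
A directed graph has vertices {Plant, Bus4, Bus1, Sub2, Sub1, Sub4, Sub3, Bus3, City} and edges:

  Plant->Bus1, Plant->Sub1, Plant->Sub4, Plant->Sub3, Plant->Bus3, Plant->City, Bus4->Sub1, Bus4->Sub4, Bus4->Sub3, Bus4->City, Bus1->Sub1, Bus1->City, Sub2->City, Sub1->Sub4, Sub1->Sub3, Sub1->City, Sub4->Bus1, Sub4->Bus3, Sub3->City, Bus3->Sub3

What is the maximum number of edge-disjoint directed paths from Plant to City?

4

Assign every edge capacity 1; by Menger, the answer equals the max flow.
Path Plant→City (+1); total 1.
Path Plant→Bus1→City (+1); total 2.
Path Plant→Sub1→City (+1); total 3.
Path Plant→Sub3→City (+1); total 4.
No residual Plant→City path; max flow = 4.
Certifying cut of size 4: {Bus1→City, Plant→City, Sub1→City, Sub3→City}.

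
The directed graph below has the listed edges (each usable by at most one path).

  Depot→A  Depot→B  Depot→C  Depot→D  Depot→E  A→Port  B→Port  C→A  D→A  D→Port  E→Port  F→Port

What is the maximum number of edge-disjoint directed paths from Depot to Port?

4

Assign every edge capacity 1; by Menger, the answer equals the max flow.
Path Depot→A→Port (+1); total 1.
Path Depot→B→Port (+1); total 2.
Path Depot→D→Port (+1); total 3.
Path Depot→E→Port (+1); total 4.
No residual Depot→Port path; max flow = 4.
Certifying cut of size 4: {A→Port, Depot→B, Depot→D, Depot→E}.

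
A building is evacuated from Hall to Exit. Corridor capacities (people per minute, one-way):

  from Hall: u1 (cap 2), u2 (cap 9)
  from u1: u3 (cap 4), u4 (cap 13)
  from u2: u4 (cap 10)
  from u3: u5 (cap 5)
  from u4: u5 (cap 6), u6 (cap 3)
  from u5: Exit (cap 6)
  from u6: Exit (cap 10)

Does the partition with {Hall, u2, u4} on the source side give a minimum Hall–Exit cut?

No — its capacity is 11, but the minimum cut has capacity 9.

Given cut capacity: 2 + 6 + 3 = 11.
Augment Hall→u1→u3→u5→Exit: bottleneck 2, flow now 2.
Augment Hall→u2→u4→u5→Exit: bottleneck 4, flow now 6.
Augment Hall→u2→u4→u6→Exit: bottleneck 3, flow now 9.
No augmenting path remains; maximum flow = 9.
In the residual graph, reachable from Hall: {Hall, u1, u2, u3, u4, u5}.
Min-cut edges: u4→u6 (3), u5→Exit (6); capacity 3 + 6 = 9.
Cut capacity 11 exceeds the max flow 9, so it is not minimum.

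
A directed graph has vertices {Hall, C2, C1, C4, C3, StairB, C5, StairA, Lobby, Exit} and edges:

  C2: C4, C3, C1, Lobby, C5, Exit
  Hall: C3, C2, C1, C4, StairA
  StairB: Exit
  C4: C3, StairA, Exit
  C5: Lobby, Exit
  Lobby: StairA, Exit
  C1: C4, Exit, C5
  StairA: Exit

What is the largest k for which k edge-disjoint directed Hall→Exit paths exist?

Assign every edge capacity 1; by Menger, the answer equals the max flow.
Path Hall→C2→Exit (+1); total 1.
Path Hall→C1→Exit (+1); total 2.
Path Hall→C4→Exit (+1); total 3.
Path Hall→StairA→Exit (+1); total 4.
No residual Hall→Exit path; max flow = 4.
Certifying cut of size 4: {Hall→C1, Hall→C2, Hall→C4, Hall→StairA}.

4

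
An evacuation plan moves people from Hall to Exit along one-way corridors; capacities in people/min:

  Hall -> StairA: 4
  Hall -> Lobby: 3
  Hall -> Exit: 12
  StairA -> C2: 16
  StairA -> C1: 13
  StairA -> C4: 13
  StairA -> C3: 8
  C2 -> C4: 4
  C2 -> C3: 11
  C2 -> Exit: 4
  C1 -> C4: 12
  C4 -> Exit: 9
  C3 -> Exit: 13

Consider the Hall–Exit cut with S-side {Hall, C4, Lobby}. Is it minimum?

No — its capacity is 25, but the minimum cut has capacity 16.

Given cut capacity: 4 + 12 + 9 = 25.
Augment Hall→Exit: bottleneck 12, flow now 12.
Augment Hall→StairA→C2→Exit: bottleneck 4, flow now 16.
No augmenting path remains; maximum flow = 16.
In the residual graph, reachable from Hall: {Hall, Lobby}.
Min-cut edges: Hall→StairA (4), Hall→Exit (12); capacity 4 + 12 = 16.
Cut capacity 25 exceeds the max flow 16, so it is not minimum.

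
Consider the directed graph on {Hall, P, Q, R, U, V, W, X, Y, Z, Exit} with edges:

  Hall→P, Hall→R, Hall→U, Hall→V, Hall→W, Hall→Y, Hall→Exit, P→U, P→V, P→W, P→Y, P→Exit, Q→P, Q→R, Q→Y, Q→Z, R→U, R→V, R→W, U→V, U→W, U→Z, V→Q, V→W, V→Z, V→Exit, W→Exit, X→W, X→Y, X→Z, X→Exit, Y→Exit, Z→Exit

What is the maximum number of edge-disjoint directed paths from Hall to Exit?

Assign every edge capacity 1; by Menger, the answer equals the max flow.
Path Hall→Exit (+1); total 1.
Path Hall→P→Exit (+1); total 2.
Path Hall→V→Exit (+1); total 3.
Path Hall→W→Exit (+1); total 4.
Path Hall→Y→Exit (+1); total 5.
Path Hall→U→Z→Exit (+1); total 6.
No residual Hall→Exit path; max flow = 6.
Certifying cut of size 6: {Hall→Exit, P→Exit, V→Exit, W→Exit, Y→Exit, Z→Exit}.

6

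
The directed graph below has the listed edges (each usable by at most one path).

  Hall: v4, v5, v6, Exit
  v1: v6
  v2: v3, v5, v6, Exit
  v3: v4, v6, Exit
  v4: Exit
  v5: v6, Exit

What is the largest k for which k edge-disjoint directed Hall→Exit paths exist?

Assign every edge capacity 1; by Menger, the answer equals the max flow.
Path Hall→Exit (+1); total 1.
Path Hall→v4→Exit (+1); total 2.
Path Hall→v5→Exit (+1); total 3.
No residual Hall→Exit path; max flow = 3.
Certifying cut of size 3: {Hall→Exit, Hall→v4, Hall→v5}.

3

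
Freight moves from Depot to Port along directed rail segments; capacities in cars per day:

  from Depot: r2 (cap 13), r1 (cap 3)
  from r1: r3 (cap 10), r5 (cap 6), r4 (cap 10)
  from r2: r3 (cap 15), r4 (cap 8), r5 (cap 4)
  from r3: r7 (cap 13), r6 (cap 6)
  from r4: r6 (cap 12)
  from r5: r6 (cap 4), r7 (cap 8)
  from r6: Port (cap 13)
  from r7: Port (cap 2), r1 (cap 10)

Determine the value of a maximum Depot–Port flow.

15

Augment Depot→r1→r3→r6→Port: bottleneck 3, flow now 3.
Augment Depot→r2→r3→r6→Port: bottleneck 3, flow now 6.
Augment Depot→r2→r3→r7→Port: bottleneck 2, flow now 8.
Augment Depot→r2→r4→r6→Port: bottleneck 7, flow now 15.
No augmenting path remains; maximum flow = 15.
In the residual graph, reachable from Depot: {Depot, r1, r2, r3, r4, r5, r6, r7}.
Min-cut edges: r6→Port (13), r7→Port (2); capacity 13 + 2 = 15.
This cut is saturated, so no flow can exceed 15.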